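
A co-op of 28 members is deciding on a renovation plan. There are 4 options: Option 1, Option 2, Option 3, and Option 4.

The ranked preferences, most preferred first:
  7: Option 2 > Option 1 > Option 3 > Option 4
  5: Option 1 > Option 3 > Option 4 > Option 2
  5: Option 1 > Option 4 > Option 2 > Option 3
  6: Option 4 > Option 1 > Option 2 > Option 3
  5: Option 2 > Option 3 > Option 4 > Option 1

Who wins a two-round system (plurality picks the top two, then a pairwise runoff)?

Round 1 first-place votes: Option 1 10, Option 2 12, Option 3 0, Option 4 6. Option 2 and Option 1 advance.
Runoff: Option 2 is ranked above Option 1 on 12 ballots, Option 1 above Option 2 on 16.

Option 1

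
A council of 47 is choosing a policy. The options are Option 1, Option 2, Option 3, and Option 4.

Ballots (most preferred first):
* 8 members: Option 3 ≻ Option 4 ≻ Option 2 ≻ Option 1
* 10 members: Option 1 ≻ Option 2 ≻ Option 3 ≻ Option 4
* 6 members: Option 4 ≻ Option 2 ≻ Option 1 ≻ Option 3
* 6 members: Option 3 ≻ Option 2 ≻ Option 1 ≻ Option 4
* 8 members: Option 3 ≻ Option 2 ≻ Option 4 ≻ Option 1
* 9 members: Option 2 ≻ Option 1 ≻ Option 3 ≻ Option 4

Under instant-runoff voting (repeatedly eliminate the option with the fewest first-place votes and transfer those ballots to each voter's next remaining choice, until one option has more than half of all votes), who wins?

Round 1: Option 1 10, Option 2 9, Option 3 22, Option 4 6. Option 4 eliminated.
Round 2: Option 1 10, Option 2 15, Option 3 22. Option 1 eliminated.
Round 3: Option 2 25, Option 3 22. Option 2 has a majority (≥24).

Option 2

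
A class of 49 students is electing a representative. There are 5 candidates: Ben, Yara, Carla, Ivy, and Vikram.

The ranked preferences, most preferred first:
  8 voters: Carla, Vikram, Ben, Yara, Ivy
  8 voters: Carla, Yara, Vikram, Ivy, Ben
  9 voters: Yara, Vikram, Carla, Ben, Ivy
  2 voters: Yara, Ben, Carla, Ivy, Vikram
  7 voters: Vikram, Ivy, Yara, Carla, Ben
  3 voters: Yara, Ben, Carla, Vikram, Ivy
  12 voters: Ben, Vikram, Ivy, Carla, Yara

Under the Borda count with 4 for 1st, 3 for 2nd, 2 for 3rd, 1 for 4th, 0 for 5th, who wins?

Ben: 8×2 + 8×0 + 9×1 + 2×3 + 7×0 + 3×3 + 12×4 = 88
Yara: 8×1 + 8×3 + 9×4 + 2×4 + 7×2 + 3×4 + 12×0 = 102
Carla: 8×4 + 8×4 + 9×2 + 2×2 + 7×1 + 3×2 + 12×1 = 111
Ivy: 8×0 + 8×1 + 9×0 + 2×1 + 7×3 + 3×0 + 12×2 = 55
Vikram: 8×3 + 8×2 + 9×3 + 2×0 + 7×4 + 3×1 + 12×3 = 134

Vikram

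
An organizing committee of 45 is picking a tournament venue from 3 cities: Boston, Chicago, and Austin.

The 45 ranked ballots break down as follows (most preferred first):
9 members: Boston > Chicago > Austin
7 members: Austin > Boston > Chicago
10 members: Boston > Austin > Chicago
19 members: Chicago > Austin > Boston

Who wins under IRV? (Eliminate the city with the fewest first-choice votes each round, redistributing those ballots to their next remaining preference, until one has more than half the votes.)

Boston

Round 1: Boston 19, Chicago 19, Austin 7. Austin eliminated.
Round 2: Boston 26, Chicago 19. Boston has a majority (≥23).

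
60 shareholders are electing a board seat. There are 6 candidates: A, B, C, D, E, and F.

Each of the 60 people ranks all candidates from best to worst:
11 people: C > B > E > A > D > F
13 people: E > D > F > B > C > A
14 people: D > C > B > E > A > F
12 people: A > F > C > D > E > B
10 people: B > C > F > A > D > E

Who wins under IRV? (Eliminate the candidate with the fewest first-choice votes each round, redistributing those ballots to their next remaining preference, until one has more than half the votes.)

C

Round 1: A 12, B 10, C 11, D 14, E 13, F 0. F eliminated.
Round 2: A 12, B 10, C 11, D 14, E 13. B eliminated.
Round 3: A 12, C 21, D 14, E 13. A eliminated.
Round 4: C 33, D 14, E 13. C has a majority (≥31).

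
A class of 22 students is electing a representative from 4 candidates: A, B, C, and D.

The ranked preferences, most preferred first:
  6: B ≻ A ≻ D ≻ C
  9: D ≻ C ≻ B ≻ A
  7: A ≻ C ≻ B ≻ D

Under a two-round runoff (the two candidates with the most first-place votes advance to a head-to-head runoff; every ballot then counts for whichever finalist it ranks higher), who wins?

Round 1 first-place votes: A 7, B 6, C 0, D 9. D and A advance.
Runoff: D is ranked above A on 9 ballots, A above D on 13.

A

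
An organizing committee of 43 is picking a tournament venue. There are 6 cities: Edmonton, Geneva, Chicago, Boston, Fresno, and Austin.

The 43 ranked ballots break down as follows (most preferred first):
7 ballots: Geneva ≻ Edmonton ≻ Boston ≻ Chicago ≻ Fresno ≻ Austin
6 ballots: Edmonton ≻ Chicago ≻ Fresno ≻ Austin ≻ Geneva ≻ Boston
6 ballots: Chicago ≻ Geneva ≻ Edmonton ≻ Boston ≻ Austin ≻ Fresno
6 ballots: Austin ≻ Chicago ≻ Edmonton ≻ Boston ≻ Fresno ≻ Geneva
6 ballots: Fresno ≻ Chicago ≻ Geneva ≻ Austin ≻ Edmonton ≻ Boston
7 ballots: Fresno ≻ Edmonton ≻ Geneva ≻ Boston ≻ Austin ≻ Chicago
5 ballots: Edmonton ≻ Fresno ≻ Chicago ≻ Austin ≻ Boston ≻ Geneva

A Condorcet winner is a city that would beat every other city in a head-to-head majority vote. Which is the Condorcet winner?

Edmonton vs Geneva: 24–19
Edmonton vs Chicago: 25–18
Edmonton vs Boston: 43–0
Edmonton vs Fresno: 30–13
Edmonton vs Austin: 31–12
Edmonton beats every other city.

Edmonton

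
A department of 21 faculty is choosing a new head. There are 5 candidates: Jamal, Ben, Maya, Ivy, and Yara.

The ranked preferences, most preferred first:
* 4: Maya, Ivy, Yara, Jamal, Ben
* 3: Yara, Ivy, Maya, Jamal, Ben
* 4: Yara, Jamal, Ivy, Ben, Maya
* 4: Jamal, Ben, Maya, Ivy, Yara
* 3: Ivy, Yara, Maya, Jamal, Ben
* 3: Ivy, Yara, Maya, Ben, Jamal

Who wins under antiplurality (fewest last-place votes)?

Ivy

Last-place votes: Jamal 3, Ben 10, Maya 4, Ivy 0, Yara 4.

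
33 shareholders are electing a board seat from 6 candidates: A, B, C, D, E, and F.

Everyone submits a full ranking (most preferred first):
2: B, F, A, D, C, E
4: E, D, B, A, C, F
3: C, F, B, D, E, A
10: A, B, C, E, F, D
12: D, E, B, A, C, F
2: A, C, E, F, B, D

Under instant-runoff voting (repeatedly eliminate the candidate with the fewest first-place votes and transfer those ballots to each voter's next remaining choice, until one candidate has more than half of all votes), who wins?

D

Round 1: A 12, B 2, C 3, D 12, E 4, F 0. F eliminated.
Round 2: A 12, B 2, C 3, D 12, E 4. B eliminated.
Round 3: A 14, C 3, D 12, E 4. C eliminated.
Round 4: A 14, D 15, E 4. E eliminated.
Round 5: A 14, D 19. D has a majority (≥17).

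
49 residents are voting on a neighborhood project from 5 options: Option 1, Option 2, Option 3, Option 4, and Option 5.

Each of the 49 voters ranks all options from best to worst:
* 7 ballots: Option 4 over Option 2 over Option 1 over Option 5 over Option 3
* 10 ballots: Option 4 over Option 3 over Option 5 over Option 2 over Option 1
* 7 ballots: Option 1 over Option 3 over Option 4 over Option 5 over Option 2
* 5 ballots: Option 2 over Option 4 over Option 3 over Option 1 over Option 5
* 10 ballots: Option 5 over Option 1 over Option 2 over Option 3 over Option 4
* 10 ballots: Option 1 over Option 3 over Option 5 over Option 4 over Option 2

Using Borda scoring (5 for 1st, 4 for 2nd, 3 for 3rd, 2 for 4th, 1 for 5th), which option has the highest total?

Option 1: 7×3 + 10×1 + 7×5 + 5×2 + 10×4 + 10×5 = 166
Option 2: 7×4 + 10×2 + 7×1 + 5×5 + 10×3 + 10×1 = 120
Option 3: 7×1 + 10×4 + 7×4 + 5×3 + 10×2 + 10×4 = 150
Option 4: 7×5 + 10×5 + 7×3 + 5×4 + 10×1 + 10×2 = 156
Option 5: 7×2 + 10×3 + 7×2 + 5×1 + 10×5 + 10×3 = 143

Option 1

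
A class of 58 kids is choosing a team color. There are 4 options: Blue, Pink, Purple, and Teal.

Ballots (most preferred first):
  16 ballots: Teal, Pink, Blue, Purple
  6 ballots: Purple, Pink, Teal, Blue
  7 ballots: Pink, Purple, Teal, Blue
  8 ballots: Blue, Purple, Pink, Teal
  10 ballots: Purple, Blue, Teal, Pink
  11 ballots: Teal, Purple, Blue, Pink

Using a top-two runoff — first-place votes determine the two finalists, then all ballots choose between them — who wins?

Round 1 first-place votes: Blue 8, Pink 7, Purple 16, Teal 27. Teal and Purple advance.
Runoff: Teal is ranked above Purple on 27 ballots, Purple above Teal on 31.

Purple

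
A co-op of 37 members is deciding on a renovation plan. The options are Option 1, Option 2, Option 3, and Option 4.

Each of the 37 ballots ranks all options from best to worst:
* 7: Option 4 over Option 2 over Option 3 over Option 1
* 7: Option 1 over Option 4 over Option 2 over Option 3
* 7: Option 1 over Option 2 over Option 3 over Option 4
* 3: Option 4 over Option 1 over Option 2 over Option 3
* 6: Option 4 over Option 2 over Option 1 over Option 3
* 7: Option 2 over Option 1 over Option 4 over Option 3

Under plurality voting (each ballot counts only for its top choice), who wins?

Option 4

First-place votes: Option 1 14, Option 2 7, Option 3 0, Option 4 16.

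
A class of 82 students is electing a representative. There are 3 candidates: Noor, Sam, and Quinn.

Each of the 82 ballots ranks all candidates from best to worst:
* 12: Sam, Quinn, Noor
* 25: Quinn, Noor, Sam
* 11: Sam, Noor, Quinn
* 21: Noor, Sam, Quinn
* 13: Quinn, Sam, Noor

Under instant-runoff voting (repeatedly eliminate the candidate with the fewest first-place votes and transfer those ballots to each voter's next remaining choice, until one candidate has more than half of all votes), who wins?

Sam

Round 1: Noor 21, Sam 23, Quinn 38. Noor eliminated.
Round 2: Sam 44, Quinn 38. Sam has a majority (≥42).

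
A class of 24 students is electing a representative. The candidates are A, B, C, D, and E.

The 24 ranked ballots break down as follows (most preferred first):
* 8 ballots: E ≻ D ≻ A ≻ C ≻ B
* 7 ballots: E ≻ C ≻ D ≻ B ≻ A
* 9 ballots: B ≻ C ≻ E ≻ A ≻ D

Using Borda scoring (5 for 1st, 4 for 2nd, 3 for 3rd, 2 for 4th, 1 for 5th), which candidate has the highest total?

E

A: 8×3 + 7×1 + 9×2 = 49
B: 8×1 + 7×2 + 9×5 = 67
C: 8×2 + 7×4 + 9×4 = 80
D: 8×4 + 7×3 + 9×1 = 62
E: 8×5 + 7×5 + 9×3 = 102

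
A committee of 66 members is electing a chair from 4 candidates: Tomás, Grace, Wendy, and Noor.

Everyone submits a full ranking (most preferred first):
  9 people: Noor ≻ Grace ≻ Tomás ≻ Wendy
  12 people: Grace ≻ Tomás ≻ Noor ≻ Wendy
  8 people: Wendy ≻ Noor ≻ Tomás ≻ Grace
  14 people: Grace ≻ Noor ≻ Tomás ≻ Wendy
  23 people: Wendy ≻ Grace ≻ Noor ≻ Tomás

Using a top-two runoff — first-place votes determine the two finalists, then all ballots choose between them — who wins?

Round 1 first-place votes: Tomás 0, Grace 26, Wendy 31, Noor 9. Wendy and Grace advance.
Runoff: Wendy is ranked above Grace on 31 ballots, Grace above Wendy on 35.

Grace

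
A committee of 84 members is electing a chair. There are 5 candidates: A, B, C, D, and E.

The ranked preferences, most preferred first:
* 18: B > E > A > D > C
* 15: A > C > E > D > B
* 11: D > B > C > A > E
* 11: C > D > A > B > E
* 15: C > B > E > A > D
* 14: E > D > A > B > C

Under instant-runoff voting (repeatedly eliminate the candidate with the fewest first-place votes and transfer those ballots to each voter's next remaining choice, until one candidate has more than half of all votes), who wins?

Round 1: A 15, B 18, C 26, D 11, E 14. D eliminated.
Round 2: A 15, B 29, C 26, E 14. E eliminated.
Round 3: A 29, B 29, C 26. C eliminated.
Round 4: A 40, B 44. B has a majority (≥43).

B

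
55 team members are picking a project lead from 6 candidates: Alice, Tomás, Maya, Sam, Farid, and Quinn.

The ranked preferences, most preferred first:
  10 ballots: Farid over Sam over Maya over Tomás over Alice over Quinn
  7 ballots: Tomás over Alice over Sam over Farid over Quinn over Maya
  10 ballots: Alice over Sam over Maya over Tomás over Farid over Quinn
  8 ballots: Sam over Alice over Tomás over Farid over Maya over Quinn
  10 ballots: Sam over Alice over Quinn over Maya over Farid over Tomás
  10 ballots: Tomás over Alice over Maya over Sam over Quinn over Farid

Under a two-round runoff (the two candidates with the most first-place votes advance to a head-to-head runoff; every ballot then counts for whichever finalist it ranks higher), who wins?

Sam

Round 1 first-place votes: Alice 10, Tomás 17, Maya 0, Sam 18, Farid 10, Quinn 0. Sam and Tomás advance.
Runoff: Sam is ranked above Tomás on 38 ballots, Tomás above Sam on 17.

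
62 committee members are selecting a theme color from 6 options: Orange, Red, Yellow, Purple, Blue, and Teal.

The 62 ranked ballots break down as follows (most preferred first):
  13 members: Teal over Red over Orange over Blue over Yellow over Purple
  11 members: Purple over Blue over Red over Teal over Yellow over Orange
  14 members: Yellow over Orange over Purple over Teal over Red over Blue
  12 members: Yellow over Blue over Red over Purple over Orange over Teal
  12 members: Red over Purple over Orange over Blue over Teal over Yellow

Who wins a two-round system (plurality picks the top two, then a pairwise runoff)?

Round 1 first-place votes: Orange 0, Red 12, Yellow 26, Purple 11, Blue 0, Teal 13. Yellow and Teal advance.
Runoff: Yellow is ranked above Teal on 26 ballots, Teal above Yellow on 36.

Teal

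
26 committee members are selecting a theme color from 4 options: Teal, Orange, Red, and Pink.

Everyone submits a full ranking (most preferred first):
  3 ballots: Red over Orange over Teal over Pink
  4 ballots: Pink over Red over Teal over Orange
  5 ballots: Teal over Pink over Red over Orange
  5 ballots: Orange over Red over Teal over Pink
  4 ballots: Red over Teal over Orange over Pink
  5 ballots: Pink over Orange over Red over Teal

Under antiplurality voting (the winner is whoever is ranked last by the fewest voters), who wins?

Red

Last-place votes: Teal 5, Orange 9, Red 0, Pink 12.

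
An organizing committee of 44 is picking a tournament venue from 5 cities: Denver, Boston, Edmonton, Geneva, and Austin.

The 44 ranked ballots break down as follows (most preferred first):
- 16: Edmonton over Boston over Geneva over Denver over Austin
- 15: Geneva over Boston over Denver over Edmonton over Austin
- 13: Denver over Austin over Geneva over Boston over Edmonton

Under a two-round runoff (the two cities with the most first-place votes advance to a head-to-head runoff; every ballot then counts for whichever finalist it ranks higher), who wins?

Round 1 first-place votes: Denver 13, Boston 0, Edmonton 16, Geneva 15, Austin 0. Edmonton and Geneva advance.
Runoff: Edmonton is ranked above Geneva on 16 ballots, Geneva above Edmonton on 28.

Geneva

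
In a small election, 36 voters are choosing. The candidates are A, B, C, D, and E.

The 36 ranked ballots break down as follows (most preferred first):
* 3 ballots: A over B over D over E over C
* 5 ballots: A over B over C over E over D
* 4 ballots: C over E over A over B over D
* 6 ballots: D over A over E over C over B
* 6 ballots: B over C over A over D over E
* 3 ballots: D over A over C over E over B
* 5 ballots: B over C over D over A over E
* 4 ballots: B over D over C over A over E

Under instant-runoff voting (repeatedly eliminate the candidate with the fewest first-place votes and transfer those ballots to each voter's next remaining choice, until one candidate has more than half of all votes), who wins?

Round 1: A 8, B 15, C 4, D 9, E 0. E eliminated.
Round 2: A 8, B 15, C 4, D 9. C eliminated.
Round 3: A 12, B 15, D 9. D eliminated.
Round 4: A 21, B 15. A has a majority (≥19).

A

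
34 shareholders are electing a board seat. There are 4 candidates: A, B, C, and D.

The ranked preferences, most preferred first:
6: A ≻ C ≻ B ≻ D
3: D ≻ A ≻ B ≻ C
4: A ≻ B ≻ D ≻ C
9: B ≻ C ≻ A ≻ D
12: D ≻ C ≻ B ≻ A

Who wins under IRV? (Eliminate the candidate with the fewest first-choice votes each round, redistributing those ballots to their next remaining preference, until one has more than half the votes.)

Round 1: A 10, B 9, C 0, D 15. C eliminated.
Round 2: A 10, B 9, D 15. B eliminated.
Round 3: A 19, D 15. A has a majority (≥18).

A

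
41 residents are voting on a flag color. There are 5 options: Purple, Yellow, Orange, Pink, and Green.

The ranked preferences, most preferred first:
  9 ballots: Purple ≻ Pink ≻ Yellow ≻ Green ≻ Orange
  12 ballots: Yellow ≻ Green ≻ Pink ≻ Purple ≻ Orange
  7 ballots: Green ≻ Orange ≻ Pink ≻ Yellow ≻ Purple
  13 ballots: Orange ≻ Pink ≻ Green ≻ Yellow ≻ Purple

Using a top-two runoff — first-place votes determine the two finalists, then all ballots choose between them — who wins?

Round 1 first-place votes: Purple 9, Yellow 12, Orange 13, Pink 0, Green 7. Orange and Yellow advance.
Runoff: Orange is ranked above Yellow on 20 ballots, Yellow above Orange on 21.

Yellow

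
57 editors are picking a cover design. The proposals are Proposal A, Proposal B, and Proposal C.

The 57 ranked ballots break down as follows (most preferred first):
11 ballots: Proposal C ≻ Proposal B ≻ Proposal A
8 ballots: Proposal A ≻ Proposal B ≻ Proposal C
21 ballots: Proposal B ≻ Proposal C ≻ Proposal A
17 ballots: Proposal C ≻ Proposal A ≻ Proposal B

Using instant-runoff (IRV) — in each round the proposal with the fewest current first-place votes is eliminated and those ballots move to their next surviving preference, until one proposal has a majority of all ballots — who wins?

Proposal B

Round 1: Proposal A 8, Proposal B 21, Proposal C 28. Proposal A eliminated.
Round 2: Proposal B 29, Proposal C 28. Proposal B has a majority (≥29).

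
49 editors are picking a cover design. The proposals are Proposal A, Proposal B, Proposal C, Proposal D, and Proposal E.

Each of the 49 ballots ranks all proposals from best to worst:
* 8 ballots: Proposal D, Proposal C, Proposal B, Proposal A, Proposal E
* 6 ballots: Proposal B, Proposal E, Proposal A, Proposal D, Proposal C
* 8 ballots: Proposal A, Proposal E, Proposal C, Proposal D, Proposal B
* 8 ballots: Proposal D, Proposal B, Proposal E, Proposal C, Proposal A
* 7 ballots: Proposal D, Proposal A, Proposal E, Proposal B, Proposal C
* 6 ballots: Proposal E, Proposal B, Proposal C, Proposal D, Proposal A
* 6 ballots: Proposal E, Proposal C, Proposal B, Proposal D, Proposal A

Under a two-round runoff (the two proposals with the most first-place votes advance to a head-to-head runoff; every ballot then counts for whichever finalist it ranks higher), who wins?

Proposal E

Round 1 first-place votes: Proposal A 8, Proposal B 6, Proposal C 0, Proposal D 23, Proposal E 12. Proposal D and Proposal E advance.
Runoff: Proposal D is ranked above Proposal E on 23 ballots, Proposal E above Proposal D on 26.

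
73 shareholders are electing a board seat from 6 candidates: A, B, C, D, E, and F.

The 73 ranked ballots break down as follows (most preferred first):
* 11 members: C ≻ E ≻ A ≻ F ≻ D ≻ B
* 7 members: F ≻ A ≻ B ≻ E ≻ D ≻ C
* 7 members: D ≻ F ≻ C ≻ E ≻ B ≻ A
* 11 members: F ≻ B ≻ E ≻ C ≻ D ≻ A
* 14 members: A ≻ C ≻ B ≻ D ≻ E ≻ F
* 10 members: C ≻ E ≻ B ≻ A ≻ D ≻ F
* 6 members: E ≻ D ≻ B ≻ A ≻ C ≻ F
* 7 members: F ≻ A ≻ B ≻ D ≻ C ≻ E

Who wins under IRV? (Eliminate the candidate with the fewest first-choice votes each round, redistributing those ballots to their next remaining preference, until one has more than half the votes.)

Round 1: A 14, B 0, C 21, D 7, E 6, F 25. B eliminated.
Round 2: A 14, C 21, D 7, E 6, F 25. E eliminated.
Round 3: A 14, C 21, D 13, F 25. D eliminated.
Round 4: A 20, C 21, F 32. A eliminated.
Round 5: C 41, F 32. C has a majority (≥37).

C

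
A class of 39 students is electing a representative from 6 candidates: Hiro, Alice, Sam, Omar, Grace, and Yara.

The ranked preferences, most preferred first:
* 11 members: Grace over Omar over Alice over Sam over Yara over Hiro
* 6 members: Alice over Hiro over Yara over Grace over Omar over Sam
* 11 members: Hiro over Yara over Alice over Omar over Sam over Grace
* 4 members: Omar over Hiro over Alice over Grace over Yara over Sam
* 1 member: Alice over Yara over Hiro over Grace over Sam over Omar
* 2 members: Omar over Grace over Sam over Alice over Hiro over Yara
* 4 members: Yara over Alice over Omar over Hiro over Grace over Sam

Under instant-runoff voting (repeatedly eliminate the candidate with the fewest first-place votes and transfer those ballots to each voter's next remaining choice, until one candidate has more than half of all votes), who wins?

Hiro

Round 1: Hiro 11, Alice 7, Sam 0, Omar 6, Grace 11, Yara 4. Sam eliminated.
Round 2: Hiro 11, Alice 7, Omar 6, Grace 11, Yara 4. Yara eliminated.
Round 3: Hiro 11, Alice 11, Omar 6, Grace 11. Omar eliminated.
Round 4: Hiro 15, Alice 11, Grace 13. Alice eliminated.
Round 5: Hiro 26, Grace 13. Hiro has a majority (≥20).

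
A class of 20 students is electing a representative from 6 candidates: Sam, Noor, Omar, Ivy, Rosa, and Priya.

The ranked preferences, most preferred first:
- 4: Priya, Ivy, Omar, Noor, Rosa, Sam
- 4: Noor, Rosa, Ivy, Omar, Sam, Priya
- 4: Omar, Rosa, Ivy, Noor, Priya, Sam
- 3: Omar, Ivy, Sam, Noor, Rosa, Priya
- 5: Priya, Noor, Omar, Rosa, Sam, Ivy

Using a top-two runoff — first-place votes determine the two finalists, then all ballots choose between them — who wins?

Omar

Round 1 first-place votes: Sam 0, Noor 4, Omar 7, Ivy 0, Rosa 0, Priya 9. Priya and Omar advance.
Runoff: Priya is ranked above Omar on 9 ballots, Omar above Priya on 11.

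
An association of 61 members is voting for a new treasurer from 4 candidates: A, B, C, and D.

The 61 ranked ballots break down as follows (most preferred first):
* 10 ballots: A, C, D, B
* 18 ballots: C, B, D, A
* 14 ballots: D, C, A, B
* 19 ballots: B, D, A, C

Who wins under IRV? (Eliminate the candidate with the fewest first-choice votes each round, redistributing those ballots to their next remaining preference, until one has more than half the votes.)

C

Round 1: A 10, B 19, C 18, D 14. A eliminated.
Round 2: B 19, C 28, D 14. D eliminated.
Round 3: B 19, C 42. C has a majority (≥31).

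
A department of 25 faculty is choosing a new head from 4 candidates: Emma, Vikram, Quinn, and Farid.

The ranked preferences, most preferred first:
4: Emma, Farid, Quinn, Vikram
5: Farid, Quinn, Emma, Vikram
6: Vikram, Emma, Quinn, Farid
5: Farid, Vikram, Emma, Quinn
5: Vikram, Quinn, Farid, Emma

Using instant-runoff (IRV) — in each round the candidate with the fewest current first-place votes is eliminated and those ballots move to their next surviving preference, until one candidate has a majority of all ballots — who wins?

Round 1: Emma 4, Vikram 11, Quinn 0, Farid 10. Quinn eliminated.
Round 2: Emma 4, Vikram 11, Farid 10. Emma eliminated.
Round 3: Vikram 11, Farid 14. Farid has a majority (≥13).

Farid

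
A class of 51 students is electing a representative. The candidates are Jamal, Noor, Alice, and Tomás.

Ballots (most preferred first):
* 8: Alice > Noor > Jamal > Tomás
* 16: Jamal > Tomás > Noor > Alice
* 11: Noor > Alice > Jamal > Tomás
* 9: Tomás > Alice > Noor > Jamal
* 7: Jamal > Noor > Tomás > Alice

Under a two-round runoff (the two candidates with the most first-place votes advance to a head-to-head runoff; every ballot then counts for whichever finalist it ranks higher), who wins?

Round 1 first-place votes: Jamal 23, Noor 11, Alice 8, Tomás 9. Jamal and Noor advance.
Runoff: Jamal is ranked above Noor on 23 ballots, Noor above Jamal on 28.

Noor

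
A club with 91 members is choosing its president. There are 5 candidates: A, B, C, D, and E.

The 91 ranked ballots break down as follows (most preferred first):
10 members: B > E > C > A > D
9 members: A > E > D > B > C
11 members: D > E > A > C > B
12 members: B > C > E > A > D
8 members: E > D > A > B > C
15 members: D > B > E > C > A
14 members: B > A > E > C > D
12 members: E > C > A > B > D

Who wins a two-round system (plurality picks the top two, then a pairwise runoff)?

B

Round 1 first-place votes: A 9, B 36, C 0, D 26, E 20. B and D advance.
Runoff: B is ranked above D on 48 ballots, D above B on 43.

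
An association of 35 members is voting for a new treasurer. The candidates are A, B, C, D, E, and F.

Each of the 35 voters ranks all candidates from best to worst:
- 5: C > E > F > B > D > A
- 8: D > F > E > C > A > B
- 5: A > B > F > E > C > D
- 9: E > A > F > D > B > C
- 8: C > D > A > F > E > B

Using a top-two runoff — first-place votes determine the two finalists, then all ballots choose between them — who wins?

E

Round 1 first-place votes: A 5, B 0, C 13, D 8, E 9, F 0. C and E advance.
Runoff: C is ranked above E on 13 ballots, E above C on 22.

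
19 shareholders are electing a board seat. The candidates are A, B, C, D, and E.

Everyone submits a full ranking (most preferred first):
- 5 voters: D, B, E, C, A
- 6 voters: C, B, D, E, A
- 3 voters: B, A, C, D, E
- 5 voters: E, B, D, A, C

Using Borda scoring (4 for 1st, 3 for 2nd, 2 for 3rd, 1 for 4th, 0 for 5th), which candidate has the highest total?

A: 5×0 + 6×0 + 3×3 + 5×1 = 14
B: 5×3 + 6×3 + 3×4 + 5×3 = 60
C: 5×1 + 6×4 + 3×2 + 5×0 = 35
D: 5×4 + 6×2 + 3×1 + 5×2 = 45
E: 5×2 + 6×1 + 3×0 + 5×4 = 36

B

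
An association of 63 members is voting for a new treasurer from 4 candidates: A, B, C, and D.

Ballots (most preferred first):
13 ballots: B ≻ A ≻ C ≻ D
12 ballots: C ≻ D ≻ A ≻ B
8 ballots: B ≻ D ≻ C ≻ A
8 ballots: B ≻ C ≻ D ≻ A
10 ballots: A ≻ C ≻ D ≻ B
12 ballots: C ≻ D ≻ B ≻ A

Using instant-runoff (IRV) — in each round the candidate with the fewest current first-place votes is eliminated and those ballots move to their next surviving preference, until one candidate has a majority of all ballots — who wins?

Round 1: A 10, B 29, C 24, D 0. D eliminated.
Round 2: A 10, B 29, C 24. A eliminated.
Round 3: B 29, C 34. C has a majority (≥32).

C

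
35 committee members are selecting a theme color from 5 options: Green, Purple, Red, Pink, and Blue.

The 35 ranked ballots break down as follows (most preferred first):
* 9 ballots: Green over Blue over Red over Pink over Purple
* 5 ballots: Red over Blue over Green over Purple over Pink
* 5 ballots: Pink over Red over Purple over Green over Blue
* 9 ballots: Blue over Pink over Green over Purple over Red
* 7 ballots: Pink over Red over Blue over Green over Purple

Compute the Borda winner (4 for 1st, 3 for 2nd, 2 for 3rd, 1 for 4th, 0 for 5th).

Blue

Green: 9×4 + 5×2 + 5×1 + 9×2 + 7×1 = 76
Purple: 9×0 + 5×1 + 5×2 + 9×1 + 7×0 = 24
Red: 9×2 + 5×4 + 5×3 + 9×0 + 7×3 = 74
Pink: 9×1 + 5×0 + 5×4 + 9×3 + 7×4 = 84
Blue: 9×3 + 5×3 + 5×0 + 9×4 + 7×2 = 92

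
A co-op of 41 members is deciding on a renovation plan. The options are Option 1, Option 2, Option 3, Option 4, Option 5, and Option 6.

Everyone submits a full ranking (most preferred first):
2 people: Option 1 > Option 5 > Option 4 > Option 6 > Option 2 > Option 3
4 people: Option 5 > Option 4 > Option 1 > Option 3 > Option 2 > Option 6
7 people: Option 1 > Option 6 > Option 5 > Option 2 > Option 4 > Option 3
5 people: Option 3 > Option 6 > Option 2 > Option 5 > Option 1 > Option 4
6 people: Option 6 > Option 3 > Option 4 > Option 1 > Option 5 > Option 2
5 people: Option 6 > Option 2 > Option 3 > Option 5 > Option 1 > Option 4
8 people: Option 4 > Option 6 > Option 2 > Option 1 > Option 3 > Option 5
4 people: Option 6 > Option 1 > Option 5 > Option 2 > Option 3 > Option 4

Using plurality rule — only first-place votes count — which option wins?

First-place votes: Option 1 9, Option 2 0, Option 3 5, Option 4 8, Option 5 4, Option 6 15.

Option 6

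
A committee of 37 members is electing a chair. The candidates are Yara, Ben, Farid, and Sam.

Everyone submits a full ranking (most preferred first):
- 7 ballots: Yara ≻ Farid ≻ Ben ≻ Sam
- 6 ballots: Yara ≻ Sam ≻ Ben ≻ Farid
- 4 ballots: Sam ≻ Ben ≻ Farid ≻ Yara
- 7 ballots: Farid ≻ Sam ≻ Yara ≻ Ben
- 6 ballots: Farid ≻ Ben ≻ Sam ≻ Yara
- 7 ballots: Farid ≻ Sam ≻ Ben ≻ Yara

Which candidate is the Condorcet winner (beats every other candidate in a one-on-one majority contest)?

Farid

Farid vs Yara: 24–13
Farid vs Ben: 27–10
Farid vs Sam: 27–10
Farid beats every other candidate.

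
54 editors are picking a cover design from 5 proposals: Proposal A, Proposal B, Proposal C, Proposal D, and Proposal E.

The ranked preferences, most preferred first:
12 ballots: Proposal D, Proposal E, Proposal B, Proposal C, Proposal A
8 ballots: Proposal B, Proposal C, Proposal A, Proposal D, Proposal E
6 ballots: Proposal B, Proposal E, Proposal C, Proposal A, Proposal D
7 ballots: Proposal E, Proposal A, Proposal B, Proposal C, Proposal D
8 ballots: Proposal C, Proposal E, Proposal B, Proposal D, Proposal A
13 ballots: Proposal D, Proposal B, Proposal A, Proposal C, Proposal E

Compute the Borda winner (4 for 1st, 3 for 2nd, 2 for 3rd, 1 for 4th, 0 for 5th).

Proposal B

Proposal A: 12×0 + 8×2 + 6×1 + 7×3 + 8×0 + 13×2 = 69
Proposal B: 12×2 + 8×4 + 6×4 + 7×2 + 8×2 + 13×3 = 149
Proposal C: 12×1 + 8×3 + 6×2 + 7×1 + 8×4 + 13×1 = 100
Proposal D: 12×4 + 8×1 + 6×0 + 7×0 + 8×1 + 13×4 = 116
Proposal E: 12×3 + 8×0 + 6×3 + 7×4 + 8×3 + 13×0 = 106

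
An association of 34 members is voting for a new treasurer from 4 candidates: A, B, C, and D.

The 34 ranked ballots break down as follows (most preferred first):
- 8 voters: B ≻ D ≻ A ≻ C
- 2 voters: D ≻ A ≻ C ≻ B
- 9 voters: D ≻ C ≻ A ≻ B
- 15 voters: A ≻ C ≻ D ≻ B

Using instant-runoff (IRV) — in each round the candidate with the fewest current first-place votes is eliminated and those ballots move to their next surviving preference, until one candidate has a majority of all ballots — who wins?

Round 1: A 15, B 8, C 0, D 11. C eliminated.
Round 2: A 15, B 8, D 11. B eliminated.
Round 3: A 15, D 19. D has a majority (≥18).

D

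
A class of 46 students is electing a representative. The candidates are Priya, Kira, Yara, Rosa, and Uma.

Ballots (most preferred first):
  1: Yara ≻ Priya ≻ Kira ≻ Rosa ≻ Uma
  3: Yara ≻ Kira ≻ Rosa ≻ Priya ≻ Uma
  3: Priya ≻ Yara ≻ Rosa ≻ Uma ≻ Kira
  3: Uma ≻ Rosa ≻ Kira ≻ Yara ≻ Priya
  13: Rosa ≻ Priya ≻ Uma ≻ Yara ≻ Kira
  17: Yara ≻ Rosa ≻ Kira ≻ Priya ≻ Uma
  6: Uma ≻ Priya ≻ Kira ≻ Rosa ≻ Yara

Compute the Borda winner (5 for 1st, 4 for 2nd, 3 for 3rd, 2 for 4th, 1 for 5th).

Rosa

Priya: 1×4 + 3×2 + 3×5 + 3×1 + 13×4 + 17×2 + 6×4 = 138
Kira: 1×3 + 3×4 + 3×1 + 3×3 + 13×1 + 17×3 + 6×3 = 109
Yara: 1×5 + 3×5 + 3×4 + 3×2 + 13×2 + 17×5 + 6×1 = 155
Rosa: 1×2 + 3×3 + 3×3 + 3×4 + 13×5 + 17×4 + 6×2 = 177
Uma: 1×1 + 3×1 + 3×2 + 3×5 + 13×3 + 17×1 + 6×5 = 111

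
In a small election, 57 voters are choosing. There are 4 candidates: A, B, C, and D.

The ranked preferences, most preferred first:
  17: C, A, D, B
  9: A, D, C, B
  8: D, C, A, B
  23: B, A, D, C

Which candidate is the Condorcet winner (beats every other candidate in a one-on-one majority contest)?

A vs B: 34–23
A vs C: 32–25
A vs D: 49–8
A beats every other candidate.

A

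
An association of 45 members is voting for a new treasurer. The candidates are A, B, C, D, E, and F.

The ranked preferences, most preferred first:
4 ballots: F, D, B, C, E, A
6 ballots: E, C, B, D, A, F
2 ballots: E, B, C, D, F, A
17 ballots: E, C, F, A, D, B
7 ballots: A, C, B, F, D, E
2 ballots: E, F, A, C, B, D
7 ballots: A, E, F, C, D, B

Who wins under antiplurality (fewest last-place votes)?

C

Last-place votes: A 6, B 24, C 0, D 2, E 7, F 6.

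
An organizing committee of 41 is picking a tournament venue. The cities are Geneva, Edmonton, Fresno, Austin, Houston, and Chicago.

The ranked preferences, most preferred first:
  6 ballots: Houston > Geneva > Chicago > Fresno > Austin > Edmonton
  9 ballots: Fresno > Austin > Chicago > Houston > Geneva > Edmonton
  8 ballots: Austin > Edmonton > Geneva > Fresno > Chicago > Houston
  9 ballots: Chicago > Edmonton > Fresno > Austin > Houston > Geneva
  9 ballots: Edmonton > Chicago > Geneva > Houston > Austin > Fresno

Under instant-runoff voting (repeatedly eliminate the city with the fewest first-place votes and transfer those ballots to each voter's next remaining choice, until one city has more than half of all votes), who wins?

Chicago

Round 1: Geneva 0, Edmonton 9, Fresno 9, Austin 8, Houston 6, Chicago 9. Geneva eliminated.
Round 2: Edmonton 9, Fresno 9, Austin 8, Houston 6, Chicago 9. Houston eliminated.
Round 3: Edmonton 9, Fresno 9, Austin 8, Chicago 15. Austin eliminated.
Round 4: Edmonton 17, Fresno 9, Chicago 15. Fresno eliminated.
Round 5: Edmonton 17, Chicago 24. Chicago has a majority (≥21).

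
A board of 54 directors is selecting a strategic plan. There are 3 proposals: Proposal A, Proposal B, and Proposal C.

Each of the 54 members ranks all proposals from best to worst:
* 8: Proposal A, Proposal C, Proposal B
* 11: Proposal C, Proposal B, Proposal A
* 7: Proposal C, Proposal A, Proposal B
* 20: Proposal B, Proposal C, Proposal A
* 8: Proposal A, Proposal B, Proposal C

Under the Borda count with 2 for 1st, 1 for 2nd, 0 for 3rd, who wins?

Proposal C

Proposal A: 8×2 + 11×0 + 7×1 + 20×0 + 8×2 = 39
Proposal B: 8×0 + 11×1 + 7×0 + 20×2 + 8×1 = 59
Proposal C: 8×1 + 11×2 + 7×2 + 20×1 + 8×0 = 64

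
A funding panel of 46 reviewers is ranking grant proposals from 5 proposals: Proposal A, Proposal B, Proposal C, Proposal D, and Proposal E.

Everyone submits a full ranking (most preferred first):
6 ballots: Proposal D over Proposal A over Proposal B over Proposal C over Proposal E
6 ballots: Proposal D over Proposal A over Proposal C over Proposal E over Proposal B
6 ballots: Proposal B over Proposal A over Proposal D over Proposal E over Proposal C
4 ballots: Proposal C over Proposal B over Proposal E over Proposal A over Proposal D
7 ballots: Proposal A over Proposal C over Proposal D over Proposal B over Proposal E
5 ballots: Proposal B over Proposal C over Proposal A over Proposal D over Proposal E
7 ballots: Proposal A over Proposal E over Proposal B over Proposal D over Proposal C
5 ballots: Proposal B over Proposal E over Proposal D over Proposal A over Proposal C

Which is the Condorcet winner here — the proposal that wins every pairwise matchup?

Proposal A

Proposal A vs Proposal B: 26–20
Proposal A vs Proposal C: 37–9
Proposal A vs Proposal D: 29–17
Proposal A vs Proposal E: 37–9
Proposal A beats every other proposal.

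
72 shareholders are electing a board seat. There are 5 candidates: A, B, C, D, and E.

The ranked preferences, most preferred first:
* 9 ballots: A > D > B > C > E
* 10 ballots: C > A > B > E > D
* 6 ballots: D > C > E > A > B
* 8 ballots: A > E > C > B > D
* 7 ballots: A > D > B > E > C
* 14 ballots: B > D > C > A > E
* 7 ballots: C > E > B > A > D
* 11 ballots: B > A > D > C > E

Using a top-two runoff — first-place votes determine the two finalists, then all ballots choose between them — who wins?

A

Round 1 first-place votes: A 24, B 25, C 17, D 6, E 0. B and A advance.
Runoff: B is ranked above A on 32 ballots, A above B on 40.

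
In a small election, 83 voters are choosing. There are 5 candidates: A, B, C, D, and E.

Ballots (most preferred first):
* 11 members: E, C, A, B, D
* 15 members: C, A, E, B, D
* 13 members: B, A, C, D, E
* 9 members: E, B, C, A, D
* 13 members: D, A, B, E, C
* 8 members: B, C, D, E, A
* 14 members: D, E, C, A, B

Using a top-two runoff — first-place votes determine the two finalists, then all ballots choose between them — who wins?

B

Round 1 first-place votes: A 0, B 21, C 15, D 27, E 20. D and B advance.
Runoff: D is ranked above B on 27 ballots, B above D on 56.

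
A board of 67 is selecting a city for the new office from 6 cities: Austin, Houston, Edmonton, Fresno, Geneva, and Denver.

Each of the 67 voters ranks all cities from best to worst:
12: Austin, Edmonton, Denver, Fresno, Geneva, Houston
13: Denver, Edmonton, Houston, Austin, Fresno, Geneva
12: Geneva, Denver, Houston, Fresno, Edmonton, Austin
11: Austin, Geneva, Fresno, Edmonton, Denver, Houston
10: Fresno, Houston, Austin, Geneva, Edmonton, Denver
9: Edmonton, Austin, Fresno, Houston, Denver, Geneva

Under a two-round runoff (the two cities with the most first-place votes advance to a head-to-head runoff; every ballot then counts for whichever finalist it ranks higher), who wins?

Round 1 first-place votes: Austin 23, Houston 0, Edmonton 9, Fresno 10, Geneva 12, Denver 13. Austin and Denver advance.
Runoff: Austin is ranked above Denver on 42 ballots, Denver above Austin on 25.

Austin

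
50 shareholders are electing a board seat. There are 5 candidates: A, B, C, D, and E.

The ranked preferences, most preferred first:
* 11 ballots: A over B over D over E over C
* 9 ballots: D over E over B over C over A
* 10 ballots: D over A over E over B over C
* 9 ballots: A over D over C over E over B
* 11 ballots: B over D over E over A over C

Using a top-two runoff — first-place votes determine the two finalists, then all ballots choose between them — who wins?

Round 1 first-place votes: A 20, B 11, C 0, D 19, E 0. A and D advance.
Runoff: A is ranked above D on 20 ballots, D above A on 30.

D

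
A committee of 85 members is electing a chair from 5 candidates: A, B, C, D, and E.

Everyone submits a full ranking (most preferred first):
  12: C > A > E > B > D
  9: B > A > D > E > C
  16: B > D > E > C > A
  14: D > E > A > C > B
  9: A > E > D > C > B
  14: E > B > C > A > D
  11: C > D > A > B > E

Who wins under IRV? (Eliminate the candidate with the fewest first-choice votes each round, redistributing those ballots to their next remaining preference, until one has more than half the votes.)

Round 1: A 9, B 25, C 23, D 14, E 14. A eliminated.
Round 2: B 25, C 23, D 14, E 23. D eliminated.
Round 3: B 25, C 23, E 37. C eliminated.
Round 4: B 36, E 49. E has a majority (≥43).

E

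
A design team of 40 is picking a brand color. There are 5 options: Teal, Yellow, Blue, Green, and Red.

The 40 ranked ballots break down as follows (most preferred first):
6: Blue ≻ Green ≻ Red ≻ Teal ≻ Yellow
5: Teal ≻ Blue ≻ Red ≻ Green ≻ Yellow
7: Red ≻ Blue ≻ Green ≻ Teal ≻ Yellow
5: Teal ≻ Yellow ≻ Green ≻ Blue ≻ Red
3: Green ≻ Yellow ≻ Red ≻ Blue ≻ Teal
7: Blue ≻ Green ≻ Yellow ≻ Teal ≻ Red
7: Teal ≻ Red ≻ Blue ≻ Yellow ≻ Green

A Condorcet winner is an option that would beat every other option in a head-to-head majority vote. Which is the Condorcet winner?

Blue

Blue vs Teal: 23–17
Blue vs Yellow: 32–8
Blue vs Green: 32–8
Blue vs Red: 23–17
Blue beats every other option.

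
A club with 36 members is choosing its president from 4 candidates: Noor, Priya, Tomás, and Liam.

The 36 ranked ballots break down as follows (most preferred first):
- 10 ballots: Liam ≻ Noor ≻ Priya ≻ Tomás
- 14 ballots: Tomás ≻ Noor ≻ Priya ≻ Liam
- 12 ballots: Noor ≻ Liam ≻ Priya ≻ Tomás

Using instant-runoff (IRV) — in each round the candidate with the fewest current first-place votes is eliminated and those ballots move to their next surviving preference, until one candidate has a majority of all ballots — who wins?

Noor

Round 1: Noor 12, Priya 0, Tomás 14, Liam 10. Priya eliminated.
Round 2: Noor 12, Tomás 14, Liam 10. Liam eliminated.
Round 3: Noor 22, Tomás 14. Noor has a majority (≥19).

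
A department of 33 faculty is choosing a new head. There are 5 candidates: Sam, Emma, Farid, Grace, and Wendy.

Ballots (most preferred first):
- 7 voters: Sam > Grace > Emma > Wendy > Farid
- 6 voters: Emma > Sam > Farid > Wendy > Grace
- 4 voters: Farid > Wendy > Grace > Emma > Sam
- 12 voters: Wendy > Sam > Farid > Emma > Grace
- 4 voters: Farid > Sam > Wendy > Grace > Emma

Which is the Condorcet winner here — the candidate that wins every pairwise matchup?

Sam vs Emma: 23–10
Sam vs Farid: 25–8
Sam vs Grace: 29–4
Sam vs Wendy: 17–16
Sam beats every other candidate.

Sam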